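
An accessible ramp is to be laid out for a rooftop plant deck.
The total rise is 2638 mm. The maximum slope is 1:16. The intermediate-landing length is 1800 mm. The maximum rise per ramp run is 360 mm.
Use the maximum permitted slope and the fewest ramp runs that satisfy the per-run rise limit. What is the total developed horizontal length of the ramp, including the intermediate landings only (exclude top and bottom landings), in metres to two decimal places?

⌈2638/360⌉ = 8 ramp runs. That means 7 intermediate landings.
Ramp run (horizontal) at 1:16: 2638 × 16 = 42208 mm.
7 intermediate landings contribute 7 × 1800 = 12600 mm.
Developed length = 42208 + 12600 = 54808 mm.
= 54.81 m.

54.81 m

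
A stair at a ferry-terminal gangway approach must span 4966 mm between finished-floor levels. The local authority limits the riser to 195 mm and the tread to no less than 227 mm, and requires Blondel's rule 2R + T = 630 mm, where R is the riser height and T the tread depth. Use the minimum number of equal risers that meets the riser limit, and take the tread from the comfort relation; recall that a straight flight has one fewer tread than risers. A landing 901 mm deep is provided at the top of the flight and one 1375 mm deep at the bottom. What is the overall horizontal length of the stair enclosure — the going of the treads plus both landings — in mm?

⌈4966/195⌉ = 26 risers.
Riser R = 4966 / 26 = 191 mm, within the 195 mm limit.
From 2R + T = 630: T = 630 − 382 = 248 mm.
26 risers give 25 treads; going = 25 × 248 = 6200 mm.
Add landings: 6200 + 901 + 1375 = 8476 mm.

8476 mm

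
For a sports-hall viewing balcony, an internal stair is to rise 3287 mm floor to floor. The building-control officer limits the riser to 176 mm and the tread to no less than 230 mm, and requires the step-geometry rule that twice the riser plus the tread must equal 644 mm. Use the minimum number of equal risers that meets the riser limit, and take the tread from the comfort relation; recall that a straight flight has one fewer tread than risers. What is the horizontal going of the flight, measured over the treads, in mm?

5364 mm

3287 / 176 = 18.68, so 19 risers are needed.
Each riser is 3287/19 = 173 mm (≤ 176 mm).
Tread T = 644 − 2 × 173 = 298 mm (≥ 230 mm).
19 risers give 18 treads; going = 18 × 298 = 5364 mm.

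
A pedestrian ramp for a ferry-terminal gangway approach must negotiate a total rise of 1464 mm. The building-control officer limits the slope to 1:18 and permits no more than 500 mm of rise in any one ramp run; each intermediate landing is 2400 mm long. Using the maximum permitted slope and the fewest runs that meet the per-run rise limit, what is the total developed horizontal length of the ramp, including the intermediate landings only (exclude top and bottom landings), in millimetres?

1464 / 500 = 2.928 → round up to 3 ramp runs. That means 2 intermediate landings.
Horizontal run for 1464 mm of rise at 1:18 is 1464 × 18 = 26352 mm.
Intermediate landings: 2 × 2400 = 4800 mm.
Total developed length = 26352 + 4800 = 31152 mm.

31152 mm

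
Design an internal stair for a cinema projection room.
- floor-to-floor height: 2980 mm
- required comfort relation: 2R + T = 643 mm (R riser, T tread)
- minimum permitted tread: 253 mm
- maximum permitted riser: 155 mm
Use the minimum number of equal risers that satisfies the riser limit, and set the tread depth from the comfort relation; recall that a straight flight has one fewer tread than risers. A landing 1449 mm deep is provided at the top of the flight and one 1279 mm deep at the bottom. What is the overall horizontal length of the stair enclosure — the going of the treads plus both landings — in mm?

2980 / 155 = 19.226 → round up to 20 risers.
R = 2980 ÷ 20 = 149 mm.
From 2R + T = 643: T = 643 − 298 = 345 mm.
Treads = 20 − 1 = 19; going = 19 × 345 = 6555 mm.
Enclosure = 6555 + 1449 + 1279 = 9283 mm.

9283 mm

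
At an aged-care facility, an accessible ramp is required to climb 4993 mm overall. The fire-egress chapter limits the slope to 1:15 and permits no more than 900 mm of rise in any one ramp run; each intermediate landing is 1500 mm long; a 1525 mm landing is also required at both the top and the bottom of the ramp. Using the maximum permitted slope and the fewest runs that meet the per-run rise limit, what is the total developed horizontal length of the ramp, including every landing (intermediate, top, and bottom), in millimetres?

4993 / 900 = 5.548 → round up to 6 ramp runs. That means 5 intermediate landings.
Horizontal run for 4993 mm of rise at 1:15 is 4993 × 15 = 74895 mm.
5 intermediate landings contribute 5 × 1500 = 7500 mm.
Top and bottom landings: 2 × 1525 = 3050 mm.
Total = 74895 + 7500 + 3050 = 85445 mm.

85445 mm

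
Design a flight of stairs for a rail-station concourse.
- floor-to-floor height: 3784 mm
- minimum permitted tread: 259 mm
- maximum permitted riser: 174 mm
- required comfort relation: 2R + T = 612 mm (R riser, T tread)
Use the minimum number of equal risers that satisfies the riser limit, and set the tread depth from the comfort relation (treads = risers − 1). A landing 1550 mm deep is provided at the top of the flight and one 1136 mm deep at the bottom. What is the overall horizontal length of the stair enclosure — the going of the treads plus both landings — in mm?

8314 mm

At most 174 each: 3784/174 = 21.75, giving 22 risers.
Each riser is 3784/22 = 172 mm (≤ 174 mm).
T = 612 − 2·172 = 268 mm, which satisfies the 259 mm minimum.
Going = (22 − 1) × 268 = 5628 mm.
Add landings: 5628 + 1550 + 1136 = 8314 mm.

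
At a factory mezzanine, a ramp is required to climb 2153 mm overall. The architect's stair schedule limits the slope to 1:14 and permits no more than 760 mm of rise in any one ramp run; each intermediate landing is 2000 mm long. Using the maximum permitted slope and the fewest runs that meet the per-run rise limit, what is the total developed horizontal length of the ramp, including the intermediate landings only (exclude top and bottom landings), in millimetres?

At most 760 each: 2153/760 = 2.83, giving 3 ramp runs. That means 2 intermediate landings.
Ramp run (horizontal) at 1:14: 2153 × 14 = 30142 mm.
2 intermediate landings contribute 2 × 2000 = 4000 mm.
Developed length = 30142 + 4000 = 34142 mm.

34142 mm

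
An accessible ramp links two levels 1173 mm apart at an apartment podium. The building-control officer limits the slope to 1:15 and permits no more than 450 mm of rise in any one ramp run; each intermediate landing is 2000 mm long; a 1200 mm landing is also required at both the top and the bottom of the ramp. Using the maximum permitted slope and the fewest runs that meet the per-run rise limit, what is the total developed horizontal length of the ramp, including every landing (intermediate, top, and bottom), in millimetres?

23995 mm

⌈1173/450⌉ = 3 ramp runs. That means 2 intermediate landings.
Horizontal run for 1173 mm of rise at 1:15 is 1173 × 15 = 17595 mm.
Intermediate landings: 2 × 2000 = 4000 mm.
Top and bottom landings: 2 × 1200 = 2400 mm.
Total = 17595 + 4000 + 2400 = 23995 mm.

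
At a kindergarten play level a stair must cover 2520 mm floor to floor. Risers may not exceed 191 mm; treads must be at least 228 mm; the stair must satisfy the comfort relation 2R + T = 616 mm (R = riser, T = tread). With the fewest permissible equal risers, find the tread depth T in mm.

2520 / 191 = 13.194 → round up to 14 risers.
Riser R = 2520 / 14 = 180 mm, within the 191 mm limit.
Tread T = 616 − 2 × 180 = 256 mm (≥ 228 mm).

256 mm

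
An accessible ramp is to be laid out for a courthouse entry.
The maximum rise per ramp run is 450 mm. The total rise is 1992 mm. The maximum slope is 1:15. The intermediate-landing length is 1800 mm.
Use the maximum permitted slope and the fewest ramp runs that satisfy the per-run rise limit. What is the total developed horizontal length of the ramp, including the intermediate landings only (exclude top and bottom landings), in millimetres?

37080 mm

⌈1992/450⌉ = 5 ramp runs. That means 4 intermediate landings.
Ramp run (horizontal) at 1:15: 1992 × 15 = 29880 mm.
4 intermediate landings contribute 4 × 1800 = 7200 mm.
Total developed length = 29880 + 7200 = 37080 mm.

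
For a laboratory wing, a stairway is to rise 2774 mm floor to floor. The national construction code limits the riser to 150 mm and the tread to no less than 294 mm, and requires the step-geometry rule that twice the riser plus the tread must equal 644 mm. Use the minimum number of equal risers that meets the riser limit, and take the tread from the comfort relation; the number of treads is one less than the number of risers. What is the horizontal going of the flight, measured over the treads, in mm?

2774 / 150 = 18.493 → round up to 19 risers.
R = 2774 ÷ 19 = 146 mm.
From 2R + T = 644: T = 644 − 292 = 352 mm.
19 risers give 18 treads; going = 18 × 352 = 6336 mm.

6336 mm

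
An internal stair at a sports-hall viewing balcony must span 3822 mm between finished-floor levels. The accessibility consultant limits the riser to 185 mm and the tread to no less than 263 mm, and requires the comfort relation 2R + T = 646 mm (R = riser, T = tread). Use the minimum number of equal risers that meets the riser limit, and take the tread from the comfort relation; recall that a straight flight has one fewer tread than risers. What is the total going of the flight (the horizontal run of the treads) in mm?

5640 mm

3822 / 185 = 20.659 → round up to 21 risers.
R = 3822 ÷ 21 = 182 mm.
Tread T = 646 − 2 × 182 = 282 mm (≥ 263 mm).
21 risers give 20 treads; going = 20 × 282 = 5640 mm.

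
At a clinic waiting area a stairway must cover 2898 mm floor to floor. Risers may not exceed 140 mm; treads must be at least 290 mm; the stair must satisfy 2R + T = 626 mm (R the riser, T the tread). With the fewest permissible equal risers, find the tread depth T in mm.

350 mm

2898 / 140 = 20.70, so 21 risers are needed.
Riser R = 2898 / 21 = 138 mm, within the 140 mm limit.
From 2R + T = 626: T = 626 − 276 = 350 mm.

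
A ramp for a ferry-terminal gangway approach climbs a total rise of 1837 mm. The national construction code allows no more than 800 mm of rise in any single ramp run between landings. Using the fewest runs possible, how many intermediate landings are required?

2 intermediate landings

1837 / 800 = 2.30, so 3 ramp runs are needed.
3 runs are separated by 2 intermediate landings.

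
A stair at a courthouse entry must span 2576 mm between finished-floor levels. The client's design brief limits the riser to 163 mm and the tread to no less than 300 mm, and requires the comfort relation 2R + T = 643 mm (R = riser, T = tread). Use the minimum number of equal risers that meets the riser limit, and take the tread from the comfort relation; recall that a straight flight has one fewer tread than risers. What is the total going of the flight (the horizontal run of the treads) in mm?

2576 / 163 = 15.804 → round up to 16 risers.
Each riser is 2576/16 = 161 mm (≤ 163 mm).
Tread T = 643 − 2 × 161 = 321 mm (≥ 300 mm).
Treads = 16 − 1 = 15; going = 15 × 321 = 4815 mm.

4815 mm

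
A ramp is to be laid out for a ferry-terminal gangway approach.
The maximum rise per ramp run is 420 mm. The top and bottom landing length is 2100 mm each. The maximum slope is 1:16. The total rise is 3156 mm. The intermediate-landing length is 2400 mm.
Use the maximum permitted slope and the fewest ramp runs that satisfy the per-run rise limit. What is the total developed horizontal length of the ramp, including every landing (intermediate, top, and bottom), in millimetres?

⌈3156/420⌉ = 8 ramp runs. That means 7 intermediate landings.
Horizontal run for 3156 mm of rise at 1:16 is 3156 × 16 = 50496 mm.
7 intermediate landings contribute 7 × 2400 = 16800 mm.
Top and bottom landings: 2 × 2100 = 4200 mm.
Total = 50496 + 16800 + 4200 = 71496 mm.

71496 mm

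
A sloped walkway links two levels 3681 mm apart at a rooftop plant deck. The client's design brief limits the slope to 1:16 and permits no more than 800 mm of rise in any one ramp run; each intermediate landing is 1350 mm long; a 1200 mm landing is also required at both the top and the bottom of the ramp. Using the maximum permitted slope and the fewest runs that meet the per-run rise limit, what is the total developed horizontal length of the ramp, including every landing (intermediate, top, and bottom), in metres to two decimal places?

66.70 m

At most 800 each: 3681/800 = 4.60, giving 5 ramp runs. That means 4 intermediate landings.
Ramp run (horizontal) at 1:16: 3681 × 16 = 58896 mm.
4 intermediate landings contribute 4 × 1350 = 5400 mm.
Top and bottom landings: 2 × 1200 = 2400 mm.
Total = 58896 + 5400 + 2400 = 66696 mm.
= 66.70 m.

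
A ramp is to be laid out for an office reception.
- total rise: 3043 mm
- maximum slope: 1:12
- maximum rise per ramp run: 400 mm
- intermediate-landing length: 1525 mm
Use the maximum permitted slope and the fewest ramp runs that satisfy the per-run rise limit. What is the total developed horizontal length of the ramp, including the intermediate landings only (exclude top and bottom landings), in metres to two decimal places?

⌈3043/400⌉ = 8 ramp runs. That means 7 intermediate landings.
Horizontal run for 3043 mm of rise at 1:12 is 3043 × 12 = 36516 mm.
Intermediate landings: 7 × 1525 = 10675 mm.
Developed length = 36516 + 10675 = 47191 mm.
= 47.19 m.

47.19 m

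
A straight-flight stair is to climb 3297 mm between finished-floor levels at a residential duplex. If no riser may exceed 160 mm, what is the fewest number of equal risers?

3297 / 160 = 20.61, so 21 risers are needed.

21 risers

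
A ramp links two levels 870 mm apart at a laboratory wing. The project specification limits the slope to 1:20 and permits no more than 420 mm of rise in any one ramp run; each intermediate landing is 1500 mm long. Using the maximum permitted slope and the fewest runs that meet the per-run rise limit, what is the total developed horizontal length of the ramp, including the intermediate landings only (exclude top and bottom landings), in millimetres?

870 / 420 = 2.071 → round up to 3 ramp runs. That means 2 intermediate landings.
Horizontal run for 870 mm of rise at 1:20 is 870 × 20 = 17400 mm.
Intermediate landings: 2 × 1500 = 3000 mm.
Total developed length = 17400 + 3000 = 20400 mm.

20400 mm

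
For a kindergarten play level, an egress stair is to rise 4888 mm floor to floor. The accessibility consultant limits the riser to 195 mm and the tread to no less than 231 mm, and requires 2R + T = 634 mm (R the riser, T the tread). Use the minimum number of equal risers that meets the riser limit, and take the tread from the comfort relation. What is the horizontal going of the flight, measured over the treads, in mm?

⌈4888/195⌉ = 26 risers.
Riser R = 4888 / 26 = 188 mm, within the 195 mm limit.
Tread T = 634 − 2 × 188 = 258 mm (≥ 231 mm).
Treads = 26 − 1 = 25; going = 25 × 258 = 6450 mm.

6450 mm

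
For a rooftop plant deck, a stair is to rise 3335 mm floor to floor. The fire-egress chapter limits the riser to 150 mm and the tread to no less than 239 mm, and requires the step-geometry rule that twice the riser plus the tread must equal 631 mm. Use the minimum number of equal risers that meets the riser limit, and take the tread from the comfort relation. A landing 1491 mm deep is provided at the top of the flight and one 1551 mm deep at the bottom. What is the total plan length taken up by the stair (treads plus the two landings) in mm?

3335 / 150 = 22.233 → round up to 23 risers.
Riser R = 3335 / 23 = 145 mm, within the 150 mm limit.
T = 631 − 2·145 = 341 mm, which satisfies the 239 mm minimum.
Treads = 23 − 1 = 22; going = 22 × 341 = 7502 mm.
Enclosure = 7502 + 1491 + 1551 = 10544 mm.

10544 mm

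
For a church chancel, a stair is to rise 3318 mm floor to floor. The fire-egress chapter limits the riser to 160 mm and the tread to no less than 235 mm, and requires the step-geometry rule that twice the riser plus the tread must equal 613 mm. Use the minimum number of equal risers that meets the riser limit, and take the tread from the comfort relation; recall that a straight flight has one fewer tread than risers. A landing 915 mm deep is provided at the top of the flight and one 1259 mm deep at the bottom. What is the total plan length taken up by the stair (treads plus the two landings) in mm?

At most 160 each: 3318/160 = 20.74, giving 21 risers.
R = 3318 ÷ 21 = 158 mm.
From 2R + T = 613: T = 613 − 316 = 297 mm.
Going = (21 − 1) × 297 = 5940 mm.
Add landings: 5940 + 915 + 1259 = 8114 mm.

8114 mm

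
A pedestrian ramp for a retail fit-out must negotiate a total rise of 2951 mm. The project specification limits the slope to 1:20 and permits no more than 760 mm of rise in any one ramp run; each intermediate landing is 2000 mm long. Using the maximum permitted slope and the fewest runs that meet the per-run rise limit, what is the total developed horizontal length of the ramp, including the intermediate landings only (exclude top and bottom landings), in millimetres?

2951 / 760 = 3.88, so 4 ramp runs are needed. That means 3 intermediate landings.
Ramp run (horizontal) at 1:20: 2951 × 20 = 59020 mm.
3 intermediate landings contribute 3 × 2000 = 6000 mm.
Developed length = 59020 + 6000 = 65020 mm.

65020 mm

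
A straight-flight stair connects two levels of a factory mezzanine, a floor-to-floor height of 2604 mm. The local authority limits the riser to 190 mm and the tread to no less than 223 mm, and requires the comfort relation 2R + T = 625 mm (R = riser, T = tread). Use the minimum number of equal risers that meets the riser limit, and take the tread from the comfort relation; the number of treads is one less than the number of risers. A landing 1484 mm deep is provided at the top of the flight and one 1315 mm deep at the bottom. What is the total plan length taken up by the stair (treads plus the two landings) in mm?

6088 mm

⌈2604/190⌉ = 14 risers.
Each riser is 2604/14 = 186 mm (≤ 190 mm).
Tread T = 625 − 2 × 186 = 253 mm (≥ 223 mm).
14 risers give 13 treads; going = 13 × 253 = 3289 mm.
Add landings: 3289 + 1484 + 1315 = 6088 mm.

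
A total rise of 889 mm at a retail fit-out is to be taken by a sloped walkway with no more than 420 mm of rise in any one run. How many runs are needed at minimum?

3 runs

889 / 420 = 2.117 → round up to 3 ramp runs.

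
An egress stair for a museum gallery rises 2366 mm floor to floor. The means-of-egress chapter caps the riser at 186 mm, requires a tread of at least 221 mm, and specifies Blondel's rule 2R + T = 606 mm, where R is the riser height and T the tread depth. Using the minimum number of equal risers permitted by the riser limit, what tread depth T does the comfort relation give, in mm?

At most 186 each: 2366/186 = 12.72, giving 13 risers.
Riser R = 2366 / 13 = 182 mm, within the 186 mm limit.
From 2R + T = 606: T = 606 − 364 = 242 mm.

242 mm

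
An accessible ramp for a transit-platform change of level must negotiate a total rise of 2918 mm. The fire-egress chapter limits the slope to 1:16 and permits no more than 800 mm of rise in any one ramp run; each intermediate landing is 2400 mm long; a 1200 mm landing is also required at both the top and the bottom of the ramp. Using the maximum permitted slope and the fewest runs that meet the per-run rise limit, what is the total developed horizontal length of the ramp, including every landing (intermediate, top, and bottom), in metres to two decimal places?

At most 800 each: 2918/800 = 3.65, giving 4 ramp runs. That means 3 intermediate landings.
Horizontal run for 2918 mm of rise at 1:16 is 2918 × 16 = 46688 mm.
Intermediate landings: 3 × 2400 = 7200 mm.
Top and bottom landings: 2 × 1200 = 2400 mm.
Total = 46688 + 7200 + 2400 = 56288 mm.
= 56.29 m.

56.29 m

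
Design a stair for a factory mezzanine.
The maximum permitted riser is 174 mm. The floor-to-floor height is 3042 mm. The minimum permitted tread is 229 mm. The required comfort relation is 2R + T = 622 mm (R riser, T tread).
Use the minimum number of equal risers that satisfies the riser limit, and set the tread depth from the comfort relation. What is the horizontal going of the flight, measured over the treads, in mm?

At most 174 each: 3042/174 = 17.48, giving 18 risers.
Each riser is 3042/18 = 169 mm (≤ 174 mm).
Tread T = 622 − 2 × 169 = 284 mm (≥ 229 mm).
18 risers give 17 treads; going = 17 × 284 = 4828 mm.

4828 mm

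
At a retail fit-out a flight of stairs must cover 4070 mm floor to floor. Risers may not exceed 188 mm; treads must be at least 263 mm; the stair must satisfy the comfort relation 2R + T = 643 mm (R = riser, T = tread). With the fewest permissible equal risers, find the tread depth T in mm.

4070 / 188 = 21.65, so 22 risers are needed.
R = 4070 ÷ 22 = 185 mm.
Tread T = 643 − 2 × 185 = 273 mm (≥ 263 mm).

273 mm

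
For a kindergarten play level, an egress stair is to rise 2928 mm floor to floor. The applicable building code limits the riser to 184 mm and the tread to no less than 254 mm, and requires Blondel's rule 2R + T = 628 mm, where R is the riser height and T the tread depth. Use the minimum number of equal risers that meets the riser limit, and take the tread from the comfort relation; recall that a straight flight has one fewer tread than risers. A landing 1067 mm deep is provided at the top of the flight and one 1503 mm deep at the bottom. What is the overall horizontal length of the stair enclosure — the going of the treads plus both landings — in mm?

2928 / 184 = 15.913 → round up to 16 risers.
R = 2928 ÷ 16 = 183 mm.
From 2R + T = 628: T = 628 − 366 = 262 mm.
Going = (16 − 1) × 262 = 3930 mm.
Enclosure = 3930 + 1067 + 1503 = 6500 mm.

6500 mm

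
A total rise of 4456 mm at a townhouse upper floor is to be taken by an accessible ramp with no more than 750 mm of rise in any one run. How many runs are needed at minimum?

6 runs

4456 / 750 = 5.94, so 6 ramp runs are needed.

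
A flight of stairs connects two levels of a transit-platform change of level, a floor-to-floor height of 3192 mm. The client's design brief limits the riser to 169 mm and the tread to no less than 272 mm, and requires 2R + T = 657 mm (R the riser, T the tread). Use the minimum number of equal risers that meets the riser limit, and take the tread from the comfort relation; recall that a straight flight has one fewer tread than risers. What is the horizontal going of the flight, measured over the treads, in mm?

5778 mm

⌈3192/169⌉ = 19 risers.
R = 3192 ÷ 19 = 168 mm.
From 2R + T = 657: T = 657 − 336 = 321 mm.
19 risers give 18 treads; going = 18 × 321 = 5778 mm.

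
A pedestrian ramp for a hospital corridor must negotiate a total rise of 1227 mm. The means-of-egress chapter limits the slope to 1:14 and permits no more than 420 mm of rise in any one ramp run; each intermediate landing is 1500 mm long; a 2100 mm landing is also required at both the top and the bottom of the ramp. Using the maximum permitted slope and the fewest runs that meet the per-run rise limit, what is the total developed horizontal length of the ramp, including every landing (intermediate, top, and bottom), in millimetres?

⌈1227/420⌉ = 3 ramp runs. That means 2 intermediate landings.
Ramp run (horizontal) at 1:14: 1227 × 14 = 17178 mm.
2 intermediate landings contribute 2 × 1500 = 3000 mm.
Top and bottom landings: 2 × 2100 = 4200 mm.
Total = 17178 + 3000 + 4200 = 24378 mm.

24378 mm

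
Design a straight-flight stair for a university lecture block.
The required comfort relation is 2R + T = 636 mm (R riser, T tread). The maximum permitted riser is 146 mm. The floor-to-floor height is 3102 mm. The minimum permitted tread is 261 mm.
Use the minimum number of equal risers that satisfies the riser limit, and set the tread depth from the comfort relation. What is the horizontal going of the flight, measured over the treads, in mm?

7434 mm

At most 146 each: 3102/146 = 21.25, giving 22 risers.
Each riser is 3102/22 = 141 mm (≤ 146 mm).
From 2R + T = 636: T = 636 − 282 = 354 mm.
Going = (22 − 1) × 354 = 7434 mm.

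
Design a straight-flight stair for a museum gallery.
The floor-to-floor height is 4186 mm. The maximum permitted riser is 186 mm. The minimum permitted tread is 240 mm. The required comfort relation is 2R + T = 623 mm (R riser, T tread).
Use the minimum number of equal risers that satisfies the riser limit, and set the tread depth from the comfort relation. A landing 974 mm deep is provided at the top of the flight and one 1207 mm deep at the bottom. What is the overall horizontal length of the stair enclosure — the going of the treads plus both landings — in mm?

⌈4186/186⌉ = 23 risers.
Riser R = 4186 / 23 = 182 mm, within the 186 mm limit.
Tread T = 623 − 2 × 182 = 259 mm (≥ 240 mm).
Treads = 23 − 1 = 22; going = 22 × 259 = 5698 mm.
Add landings: 5698 + 974 + 1207 = 7879 mm.

7879 mm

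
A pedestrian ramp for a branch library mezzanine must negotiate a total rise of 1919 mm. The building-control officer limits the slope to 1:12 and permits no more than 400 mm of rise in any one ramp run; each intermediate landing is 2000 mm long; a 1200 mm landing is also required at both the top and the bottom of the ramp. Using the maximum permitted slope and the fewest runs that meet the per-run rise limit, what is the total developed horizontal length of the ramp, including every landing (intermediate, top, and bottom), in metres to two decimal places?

33.43 m

⌈1919/400⌉ = 5 ramp runs. That means 4 intermediate landings.
Horizontal run for 1919 mm of rise at 1:12 is 1919 × 12 = 23028 mm.
4 intermediate landings contribute 4 × 2000 = 8000 mm.
Top and bottom landings: 2 × 1200 = 2400 mm.
Total = 23028 + 8000 + 2400 = 33428 mm.
= 33.43 m.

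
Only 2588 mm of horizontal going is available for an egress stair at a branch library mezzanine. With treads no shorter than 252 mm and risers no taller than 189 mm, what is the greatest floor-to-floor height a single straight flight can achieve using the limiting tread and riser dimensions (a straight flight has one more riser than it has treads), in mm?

Treads that fit: ⌊2588 / 252⌋ = 10.
Risers = treads + 1 = 11.
Maximum height = 11 × 189 = 2079 mm.

2079 mm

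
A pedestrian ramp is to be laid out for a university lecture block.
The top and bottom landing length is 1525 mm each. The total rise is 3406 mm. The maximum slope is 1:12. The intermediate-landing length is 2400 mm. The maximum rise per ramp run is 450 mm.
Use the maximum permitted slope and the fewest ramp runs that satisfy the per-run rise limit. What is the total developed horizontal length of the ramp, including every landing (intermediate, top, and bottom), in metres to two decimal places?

60.72 m

At most 450 each: 3406/450 = 7.57, giving 8 ramp runs. That means 7 intermediate landings.
Ramp run (horizontal) at 1:12: 3406 × 12 = 40872 mm.
Intermediate landings: 7 × 2400 = 16800 mm.
Top and bottom landings: 2 × 1525 = 3050 mm.
Total = 40872 + 16800 + 3050 = 60722 mm.
= 60.72 m.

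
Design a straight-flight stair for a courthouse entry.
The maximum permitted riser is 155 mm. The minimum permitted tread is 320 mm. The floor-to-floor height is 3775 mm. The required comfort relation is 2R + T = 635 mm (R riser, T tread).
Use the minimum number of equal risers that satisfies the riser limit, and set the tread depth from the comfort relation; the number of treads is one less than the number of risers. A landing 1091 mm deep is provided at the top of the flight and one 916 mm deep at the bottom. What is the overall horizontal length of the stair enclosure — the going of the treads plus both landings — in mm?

9999 mm

At most 155 each: 3775/155 = 24.35, giving 25 risers.
R = 3775 ÷ 25 = 151 mm.
Tread T = 635 − 2 × 151 = 333 mm (≥ 320 mm).
Treads = 25 − 1 = 24; going = 24 × 333 = 7992 mm.
Add landings: 7992 + 1091 + 916 = 9999 mm.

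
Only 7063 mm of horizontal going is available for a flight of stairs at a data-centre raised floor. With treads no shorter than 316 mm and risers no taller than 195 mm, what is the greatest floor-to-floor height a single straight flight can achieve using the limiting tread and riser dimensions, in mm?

4485 mm

7063 / 316 = 22.35, so 22 treads fit.
Risers = treads + 1 = 23.
Maximum height = 23 × 195 = 4485 mm.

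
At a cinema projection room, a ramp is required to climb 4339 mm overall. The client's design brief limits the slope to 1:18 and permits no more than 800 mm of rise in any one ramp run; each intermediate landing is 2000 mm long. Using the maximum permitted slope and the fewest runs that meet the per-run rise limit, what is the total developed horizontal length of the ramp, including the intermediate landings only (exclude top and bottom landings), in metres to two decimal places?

At most 800 each: 4339/800 = 5.42, giving 6 ramp runs. That means 5 intermediate landings.
Horizontal run for 4339 mm of rise at 1:18 is 4339 × 18 = 78102 mm.
Intermediate landings: 5 × 2000 = 10000 mm.
Developed length = 78102 + 10000 = 88102 mm.
= 88.10 m.

88.10 m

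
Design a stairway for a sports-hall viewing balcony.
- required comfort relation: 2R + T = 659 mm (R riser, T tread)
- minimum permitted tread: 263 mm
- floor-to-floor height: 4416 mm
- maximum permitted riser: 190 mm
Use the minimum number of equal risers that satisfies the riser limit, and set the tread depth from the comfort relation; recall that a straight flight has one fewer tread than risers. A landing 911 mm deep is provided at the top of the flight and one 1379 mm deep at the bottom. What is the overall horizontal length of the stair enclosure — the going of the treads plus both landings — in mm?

8983 mm

4416 / 190 = 23.24, so 24 risers are needed.
Each riser is 4416/24 = 184 mm (≤ 190 mm).
T = 659 − 2·184 = 291 mm, which satisfies the 263 mm minimum.
24 risers give 23 treads; going = 23 × 291 = 6693 mm.
Add landings: 6693 + 911 + 1379 = 8983 mm.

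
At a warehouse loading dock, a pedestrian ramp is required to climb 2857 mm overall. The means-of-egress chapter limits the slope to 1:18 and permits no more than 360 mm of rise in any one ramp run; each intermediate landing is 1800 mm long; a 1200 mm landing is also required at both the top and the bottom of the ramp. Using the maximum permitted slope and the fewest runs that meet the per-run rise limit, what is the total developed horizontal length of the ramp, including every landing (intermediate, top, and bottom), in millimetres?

66426 mm

2857 / 360 = 7.94, so 8 ramp runs are needed. That means 7 intermediate landings.
Horizontal run for 2857 mm of rise at 1:18 is 2857 × 18 = 51426 mm.
7 intermediate landings contribute 7 × 1800 = 12600 mm.
Top and bottom landings: 2 × 1200 = 2400 mm.
Total = 51426 + 12600 + 2400 = 66426 mm.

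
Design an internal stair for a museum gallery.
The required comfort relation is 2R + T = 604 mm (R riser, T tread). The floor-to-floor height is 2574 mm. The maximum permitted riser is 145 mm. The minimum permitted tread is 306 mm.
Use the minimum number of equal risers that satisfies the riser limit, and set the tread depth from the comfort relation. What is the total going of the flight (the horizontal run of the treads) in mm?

⌈2574/145⌉ = 18 risers.
R = 2574 ÷ 18 = 143 mm.
T = 604 − 2·143 = 318 mm, which satisfies the 306 mm minimum.
18 risers give 17 treads; going = 17 × 318 = 5406 mm.

5406 mm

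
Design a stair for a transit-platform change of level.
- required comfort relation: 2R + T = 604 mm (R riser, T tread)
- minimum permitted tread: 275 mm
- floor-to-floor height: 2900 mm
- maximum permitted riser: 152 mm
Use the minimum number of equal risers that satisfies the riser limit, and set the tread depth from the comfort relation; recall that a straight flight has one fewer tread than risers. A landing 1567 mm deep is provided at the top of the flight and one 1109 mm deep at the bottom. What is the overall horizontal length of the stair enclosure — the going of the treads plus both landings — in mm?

8642 mm

⌈2900/152⌉ = 20 risers.
Each riser is 2900/20 = 145 mm (≤ 152 mm).
From 2R + T = 604: T = 604 − 290 = 314 mm.
Going = (20 − 1) × 314 = 5966 mm.
Enclosure = 5966 + 1567 + 1109 = 8642 mm.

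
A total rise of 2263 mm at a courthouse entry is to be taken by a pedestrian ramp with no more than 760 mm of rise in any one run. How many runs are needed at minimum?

2263 / 760 = 2.978 → round up to 3 ramp runs.

3 runs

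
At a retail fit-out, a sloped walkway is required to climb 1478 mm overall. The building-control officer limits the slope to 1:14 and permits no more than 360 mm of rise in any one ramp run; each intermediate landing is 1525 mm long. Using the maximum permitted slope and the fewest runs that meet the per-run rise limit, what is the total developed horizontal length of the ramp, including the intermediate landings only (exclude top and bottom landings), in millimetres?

⌈1478/360⌉ = 5 ramp runs. That means 4 intermediate landings.
Ramp run (horizontal) at 1:14: 1478 × 14 = 20692 mm.
4 intermediate landings contribute 4 × 1525 = 6100 mm.
Developed length = 20692 + 6100 = 26792 mm.

26792 mm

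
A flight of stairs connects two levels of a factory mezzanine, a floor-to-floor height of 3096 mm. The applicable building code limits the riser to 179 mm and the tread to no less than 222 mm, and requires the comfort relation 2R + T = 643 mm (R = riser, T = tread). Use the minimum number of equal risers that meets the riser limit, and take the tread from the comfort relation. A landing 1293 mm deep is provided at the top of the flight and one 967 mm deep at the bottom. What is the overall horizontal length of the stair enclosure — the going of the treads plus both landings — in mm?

7343 mm

3096 / 179 = 17.296 → round up to 18 risers.
R = 3096 ÷ 18 = 172 mm.
T = 643 − 2·172 = 299 mm, which satisfies the 222 mm minimum.
Treads = 18 − 1 = 17; going = 17 × 299 = 5083 mm.
Add landings: 5083 + 1293 + 967 = 7343 mm.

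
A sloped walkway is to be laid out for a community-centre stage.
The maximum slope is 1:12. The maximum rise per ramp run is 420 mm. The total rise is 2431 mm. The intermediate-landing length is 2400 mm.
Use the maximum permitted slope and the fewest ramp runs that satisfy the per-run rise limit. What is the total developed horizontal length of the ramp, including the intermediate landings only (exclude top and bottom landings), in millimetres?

41172 mm

2431 / 420 = 5.79, so 6 ramp runs are needed. That means 5 intermediate landings.
Horizontal run for 2431 mm of rise at 1:12 is 2431 × 12 = 29172 mm.
Intermediate landings: 5 × 2400 = 12000 mm.
Total developed length = 29172 + 12000 = 41172 mm.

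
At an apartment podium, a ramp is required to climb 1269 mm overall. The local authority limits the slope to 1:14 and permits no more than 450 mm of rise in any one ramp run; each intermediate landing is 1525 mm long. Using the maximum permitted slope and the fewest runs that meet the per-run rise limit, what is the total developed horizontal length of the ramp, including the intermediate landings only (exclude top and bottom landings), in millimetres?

20816 mm

1269 / 450 = 2.82, so 3 ramp runs are needed. That means 2 intermediate landings.
Ramp run (horizontal) at 1:14: 1269 × 14 = 17766 mm.
Intermediate landings: 2 × 1525 = 3050 mm.
Developed length = 17766 + 3050 = 20816 mm.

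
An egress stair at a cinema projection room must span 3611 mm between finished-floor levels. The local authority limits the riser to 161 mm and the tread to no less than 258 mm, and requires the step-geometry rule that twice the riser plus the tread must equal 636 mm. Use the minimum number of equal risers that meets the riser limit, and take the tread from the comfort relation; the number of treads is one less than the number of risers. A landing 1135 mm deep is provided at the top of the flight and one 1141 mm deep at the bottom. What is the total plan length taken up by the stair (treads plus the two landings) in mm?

9360 mm

⌈3611/161⌉ = 23 risers.
Riser R = 3611 / 23 = 157 mm, within the 161 mm limit.
From 2R + T = 636: T = 636 − 314 = 322 mm.
Treads = 23 − 1 = 22; going = 22 × 322 = 7084 mm.
Enclosure = 7084 + 1135 + 1141 = 9360 mm.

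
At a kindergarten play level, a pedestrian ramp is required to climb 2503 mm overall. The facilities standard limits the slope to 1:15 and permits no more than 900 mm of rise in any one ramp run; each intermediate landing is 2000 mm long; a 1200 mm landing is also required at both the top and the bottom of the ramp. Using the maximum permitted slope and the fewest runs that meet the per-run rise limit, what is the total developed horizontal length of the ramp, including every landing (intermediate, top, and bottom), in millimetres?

43945 mm

2503 / 900 = 2.78, so 3 ramp runs are needed. That means 2 intermediate landings.
Ramp run (horizontal) at 1:15: 2503 × 15 = 37545 mm.
Intermediate landings: 2 × 2000 = 4000 mm.
Top and bottom landings: 2 × 1200 = 2400 mm.
Total = 37545 + 4000 + 2400 = 43945 mm.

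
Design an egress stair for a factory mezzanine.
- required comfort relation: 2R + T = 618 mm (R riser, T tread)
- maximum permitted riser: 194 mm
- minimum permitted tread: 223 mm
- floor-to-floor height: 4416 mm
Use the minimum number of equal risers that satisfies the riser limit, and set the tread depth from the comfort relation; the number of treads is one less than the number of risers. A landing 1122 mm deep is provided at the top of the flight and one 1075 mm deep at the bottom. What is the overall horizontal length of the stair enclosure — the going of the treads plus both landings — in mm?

⌈4416/194⌉ = 23 risers.
Each riser is 4416/23 = 192 mm (≤ 194 mm).
From 2R + T = 618: T = 618 − 384 = 234 mm.
Going = (23 − 1) × 234 = 5148 mm.
Enclosure = 5148 + 1122 + 1075 = 7345 mm.

7345 mm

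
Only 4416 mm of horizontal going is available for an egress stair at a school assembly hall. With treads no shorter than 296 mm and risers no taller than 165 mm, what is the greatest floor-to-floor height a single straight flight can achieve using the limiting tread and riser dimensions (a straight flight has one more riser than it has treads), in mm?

Treads that fit: ⌊4416 / 296⌋ = 14.
Risers = treads + 1 = 15.
Maximum height = 15 × 165 = 2475 mm.

2475 mm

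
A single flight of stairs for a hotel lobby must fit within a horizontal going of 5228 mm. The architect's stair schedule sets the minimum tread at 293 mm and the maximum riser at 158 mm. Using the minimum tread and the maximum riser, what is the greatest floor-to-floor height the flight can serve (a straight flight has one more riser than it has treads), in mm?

Treads that fit: ⌊5228 / 293⌋ = 17.
Risers = treads + 1 = 18.
Maximum height = 18 × 158 = 2844 mm.

2844 mm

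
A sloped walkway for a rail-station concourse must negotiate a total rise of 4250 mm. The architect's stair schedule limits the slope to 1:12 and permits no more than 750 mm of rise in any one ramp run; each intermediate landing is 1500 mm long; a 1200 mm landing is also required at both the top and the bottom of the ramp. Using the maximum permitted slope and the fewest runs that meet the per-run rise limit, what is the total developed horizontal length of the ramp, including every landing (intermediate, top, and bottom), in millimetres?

60900 mm

4250 / 750 = 5.667 → round up to 6 ramp runs. That means 5 intermediate landings.
Ramp run (horizontal) at 1:12: 4250 × 12 = 51000 mm.
Intermediate landings: 5 × 1500 = 7500 mm.
Top and bottom landings: 2 × 1200 = 2400 mm.
Total = 51000 + 7500 + 2400 = 60900 mm.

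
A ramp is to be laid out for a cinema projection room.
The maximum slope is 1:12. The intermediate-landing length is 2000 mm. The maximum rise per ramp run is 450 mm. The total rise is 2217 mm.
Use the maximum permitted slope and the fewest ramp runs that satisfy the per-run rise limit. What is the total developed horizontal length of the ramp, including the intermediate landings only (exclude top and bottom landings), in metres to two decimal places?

34.60 m

At most 450 each: 2217/450 = 4.93, giving 5 ramp runs. That means 4 intermediate landings.
Ramp run (horizontal) at 1:12: 2217 × 12 = 26604 mm.
Intermediate landings: 4 × 2000 = 8000 mm.
Total developed length = 26604 + 8000 = 34604 mm.
= 34.60 m.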